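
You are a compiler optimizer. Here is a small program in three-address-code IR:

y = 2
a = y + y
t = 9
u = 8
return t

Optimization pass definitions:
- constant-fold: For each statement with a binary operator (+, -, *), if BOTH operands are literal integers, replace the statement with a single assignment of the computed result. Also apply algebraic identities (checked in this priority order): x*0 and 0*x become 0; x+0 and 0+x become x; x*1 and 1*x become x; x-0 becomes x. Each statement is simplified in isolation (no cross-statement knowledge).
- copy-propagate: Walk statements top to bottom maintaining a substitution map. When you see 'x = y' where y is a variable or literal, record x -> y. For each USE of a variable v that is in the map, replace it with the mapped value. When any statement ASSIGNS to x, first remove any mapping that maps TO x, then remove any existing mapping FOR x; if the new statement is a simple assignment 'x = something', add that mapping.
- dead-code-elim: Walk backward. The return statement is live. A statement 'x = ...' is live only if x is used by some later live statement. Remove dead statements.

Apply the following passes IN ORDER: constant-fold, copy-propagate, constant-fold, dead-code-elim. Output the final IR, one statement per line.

Initial IR:
  y = 2
  a = y + y
  t = 9
  u = 8
  return t
After constant-fold (5 stmts):
  y = 2
  a = y + y
  t = 9
  u = 8
  return t
After copy-propagate (5 stmts):
  y = 2
  a = 2 + 2
  t = 9
  u = 8
  return 9
After constant-fold (5 stmts):
  y = 2
  a = 4
  t = 9
  u = 8
  return 9
After dead-code-elim (1 stmts):
  return 9

Answer: return 9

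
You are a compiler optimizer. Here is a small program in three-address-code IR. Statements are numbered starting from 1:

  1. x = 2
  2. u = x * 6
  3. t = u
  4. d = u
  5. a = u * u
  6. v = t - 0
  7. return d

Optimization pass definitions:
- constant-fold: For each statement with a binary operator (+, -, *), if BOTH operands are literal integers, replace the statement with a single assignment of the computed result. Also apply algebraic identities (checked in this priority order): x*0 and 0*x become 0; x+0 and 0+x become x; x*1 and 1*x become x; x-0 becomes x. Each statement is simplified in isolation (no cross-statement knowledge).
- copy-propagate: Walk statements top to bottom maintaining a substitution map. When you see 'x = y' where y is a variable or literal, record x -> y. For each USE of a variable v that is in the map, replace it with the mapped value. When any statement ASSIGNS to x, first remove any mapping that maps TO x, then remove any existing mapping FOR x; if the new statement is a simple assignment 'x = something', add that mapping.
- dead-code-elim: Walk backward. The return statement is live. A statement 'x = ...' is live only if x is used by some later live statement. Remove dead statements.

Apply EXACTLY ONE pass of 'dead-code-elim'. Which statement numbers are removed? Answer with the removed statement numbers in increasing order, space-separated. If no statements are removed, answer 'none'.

Backward liveness scan:
Stmt 1 'x = 2': KEEP (x is live); live-in = []
Stmt 2 'u = x * 6': KEEP (u is live); live-in = ['x']
Stmt 3 't = u': DEAD (t not in live set ['u'])
Stmt 4 'd = u': KEEP (d is live); live-in = ['u']
Stmt 5 'a = u * u': DEAD (a not in live set ['d'])
Stmt 6 'v = t - 0': DEAD (v not in live set ['d'])
Stmt 7 'return d': KEEP (return); live-in = ['d']
Removed statement numbers: [3, 5, 6]
Surviving IR:
  x = 2
  u = x * 6
  d = u
  return d

Answer: 3 5 6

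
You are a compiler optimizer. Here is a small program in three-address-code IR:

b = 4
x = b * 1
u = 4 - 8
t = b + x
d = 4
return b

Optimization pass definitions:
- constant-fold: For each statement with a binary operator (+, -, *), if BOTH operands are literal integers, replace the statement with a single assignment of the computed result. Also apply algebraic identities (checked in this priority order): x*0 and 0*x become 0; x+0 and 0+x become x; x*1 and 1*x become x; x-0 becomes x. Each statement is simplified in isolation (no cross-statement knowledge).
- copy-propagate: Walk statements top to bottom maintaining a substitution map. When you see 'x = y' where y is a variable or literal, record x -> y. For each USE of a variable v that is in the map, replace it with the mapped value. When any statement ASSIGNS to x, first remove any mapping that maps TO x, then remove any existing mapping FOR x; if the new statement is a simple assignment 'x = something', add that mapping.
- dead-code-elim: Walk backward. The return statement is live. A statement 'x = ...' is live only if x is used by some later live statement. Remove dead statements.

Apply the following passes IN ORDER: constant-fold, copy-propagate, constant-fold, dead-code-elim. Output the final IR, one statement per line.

Initial IR:
  b = 4
  x = b * 1
  u = 4 - 8
  t = b + x
  d = 4
  return b
After constant-fold (6 stmts):
  b = 4
  x = b
  u = -4
  t = b + x
  d = 4
  return b
After copy-propagate (6 stmts):
  b = 4
  x = 4
  u = -4
  t = 4 + 4
  d = 4
  return 4
After constant-fold (6 stmts):
  b = 4
  x = 4
  u = -4
  t = 8
  d = 4
  return 4
After dead-code-elim (1 stmts):
  return 4

Answer: return 4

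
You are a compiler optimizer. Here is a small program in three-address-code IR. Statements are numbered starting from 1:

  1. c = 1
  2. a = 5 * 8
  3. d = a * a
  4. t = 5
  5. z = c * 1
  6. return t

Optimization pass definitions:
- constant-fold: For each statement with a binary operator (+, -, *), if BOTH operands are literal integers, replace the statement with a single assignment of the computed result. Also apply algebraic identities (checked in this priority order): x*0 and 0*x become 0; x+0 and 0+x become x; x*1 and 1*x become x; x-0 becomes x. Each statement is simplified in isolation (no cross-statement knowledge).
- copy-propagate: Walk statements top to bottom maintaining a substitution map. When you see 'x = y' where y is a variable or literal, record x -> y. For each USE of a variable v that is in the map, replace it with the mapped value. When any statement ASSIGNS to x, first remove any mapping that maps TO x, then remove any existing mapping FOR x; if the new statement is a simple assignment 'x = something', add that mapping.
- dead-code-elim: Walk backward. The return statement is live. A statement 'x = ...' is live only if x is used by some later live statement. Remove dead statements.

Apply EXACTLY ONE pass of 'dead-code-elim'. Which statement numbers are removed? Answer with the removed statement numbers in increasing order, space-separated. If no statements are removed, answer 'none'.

Answer: 1 2 3 5

Derivation:
Backward liveness scan:
Stmt 1 'c = 1': DEAD (c not in live set [])
Stmt 2 'a = 5 * 8': DEAD (a not in live set [])
Stmt 3 'd = a * a': DEAD (d not in live set [])
Stmt 4 't = 5': KEEP (t is live); live-in = []
Stmt 5 'z = c * 1': DEAD (z not in live set ['t'])
Stmt 6 'return t': KEEP (return); live-in = ['t']
Removed statement numbers: [1, 2, 3, 5]
Surviving IR:
  t = 5
  return t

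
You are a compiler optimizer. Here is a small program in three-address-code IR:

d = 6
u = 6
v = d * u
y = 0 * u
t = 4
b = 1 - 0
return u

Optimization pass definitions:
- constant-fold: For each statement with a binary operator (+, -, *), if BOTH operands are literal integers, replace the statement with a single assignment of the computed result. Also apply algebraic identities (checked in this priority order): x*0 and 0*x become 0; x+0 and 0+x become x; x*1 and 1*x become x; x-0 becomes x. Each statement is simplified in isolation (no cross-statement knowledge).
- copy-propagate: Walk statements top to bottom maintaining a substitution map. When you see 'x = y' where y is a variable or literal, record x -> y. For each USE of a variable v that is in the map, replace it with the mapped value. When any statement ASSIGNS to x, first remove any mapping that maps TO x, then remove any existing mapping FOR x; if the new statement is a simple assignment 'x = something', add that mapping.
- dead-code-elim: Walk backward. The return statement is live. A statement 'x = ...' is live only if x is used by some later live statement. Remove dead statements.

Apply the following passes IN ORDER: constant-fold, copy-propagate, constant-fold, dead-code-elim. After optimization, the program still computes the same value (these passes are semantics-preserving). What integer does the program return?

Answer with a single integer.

Initial IR:
  d = 6
  u = 6
  v = d * u
  y = 0 * u
  t = 4
  b = 1 - 0
  return u
After constant-fold (7 stmts):
  d = 6
  u = 6
  v = d * u
  y = 0
  t = 4
  b = 1
  return u
After copy-propagate (7 stmts):
  d = 6
  u = 6
  v = 6 * 6
  y = 0
  t = 4
  b = 1
  return 6
After constant-fold (7 stmts):
  d = 6
  u = 6
  v = 36
  y = 0
  t = 4
  b = 1
  return 6
After dead-code-elim (1 stmts):
  return 6
Evaluate:
  d = 6  =>  d = 6
  u = 6  =>  u = 6
  v = d * u  =>  v = 36
  y = 0 * u  =>  y = 0
  t = 4  =>  t = 4
  b = 1 - 0  =>  b = 1
  return u = 6

Answer: 6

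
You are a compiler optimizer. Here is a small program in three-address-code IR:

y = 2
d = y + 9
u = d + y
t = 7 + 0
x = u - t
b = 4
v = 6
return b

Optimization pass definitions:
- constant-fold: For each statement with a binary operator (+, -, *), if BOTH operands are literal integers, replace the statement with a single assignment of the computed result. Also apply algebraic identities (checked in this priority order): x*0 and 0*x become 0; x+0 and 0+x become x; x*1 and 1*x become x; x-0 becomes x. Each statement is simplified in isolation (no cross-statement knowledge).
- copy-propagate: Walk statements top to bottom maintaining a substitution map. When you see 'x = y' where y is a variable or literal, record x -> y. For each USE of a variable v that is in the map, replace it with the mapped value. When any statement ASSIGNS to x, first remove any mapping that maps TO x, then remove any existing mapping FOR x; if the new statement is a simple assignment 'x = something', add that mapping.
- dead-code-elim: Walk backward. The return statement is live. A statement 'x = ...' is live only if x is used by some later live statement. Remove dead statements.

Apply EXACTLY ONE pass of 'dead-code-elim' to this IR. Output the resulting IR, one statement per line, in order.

Answer: b = 4
return b

Derivation:
Applying dead-code-elim statement-by-statement:
  [8] return b  -> KEEP (return); live=['b']
  [7] v = 6  -> DEAD (v not live)
  [6] b = 4  -> KEEP; live=[]
  [5] x = u - t  -> DEAD (x not live)
  [4] t = 7 + 0  -> DEAD (t not live)
  [3] u = d + y  -> DEAD (u not live)
  [2] d = y + 9  -> DEAD (d not live)
  [1] y = 2  -> DEAD (y not live)
Result (2 stmts):
  b = 4
  return b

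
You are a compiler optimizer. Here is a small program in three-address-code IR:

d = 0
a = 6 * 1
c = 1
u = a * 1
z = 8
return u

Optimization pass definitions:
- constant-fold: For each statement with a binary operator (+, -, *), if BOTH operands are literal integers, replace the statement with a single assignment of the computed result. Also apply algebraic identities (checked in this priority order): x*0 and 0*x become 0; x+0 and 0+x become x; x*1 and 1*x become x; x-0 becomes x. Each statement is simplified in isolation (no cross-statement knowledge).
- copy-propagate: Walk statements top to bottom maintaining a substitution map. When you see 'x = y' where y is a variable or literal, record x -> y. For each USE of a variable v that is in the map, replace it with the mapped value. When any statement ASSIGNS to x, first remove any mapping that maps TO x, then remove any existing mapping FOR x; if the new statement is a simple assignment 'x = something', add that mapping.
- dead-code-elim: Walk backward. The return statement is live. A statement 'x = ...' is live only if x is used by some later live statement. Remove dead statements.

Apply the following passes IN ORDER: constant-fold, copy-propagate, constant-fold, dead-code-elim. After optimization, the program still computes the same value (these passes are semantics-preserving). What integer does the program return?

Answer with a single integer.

Answer: 6

Derivation:
Initial IR:
  d = 0
  a = 6 * 1
  c = 1
  u = a * 1
  z = 8
  return u
After constant-fold (6 stmts):
  d = 0
  a = 6
  c = 1
  u = a
  z = 8
  return u
After copy-propagate (6 stmts):
  d = 0
  a = 6
  c = 1
  u = 6
  z = 8
  return 6
After constant-fold (6 stmts):
  d = 0
  a = 6
  c = 1
  u = 6
  z = 8
  return 6
After dead-code-elim (1 stmts):
  return 6
Evaluate:
  d = 0  =>  d = 0
  a = 6 * 1  =>  a = 6
  c = 1  =>  c = 1
  u = a * 1  =>  u = 6
  z = 8  =>  z = 8
  return u = 6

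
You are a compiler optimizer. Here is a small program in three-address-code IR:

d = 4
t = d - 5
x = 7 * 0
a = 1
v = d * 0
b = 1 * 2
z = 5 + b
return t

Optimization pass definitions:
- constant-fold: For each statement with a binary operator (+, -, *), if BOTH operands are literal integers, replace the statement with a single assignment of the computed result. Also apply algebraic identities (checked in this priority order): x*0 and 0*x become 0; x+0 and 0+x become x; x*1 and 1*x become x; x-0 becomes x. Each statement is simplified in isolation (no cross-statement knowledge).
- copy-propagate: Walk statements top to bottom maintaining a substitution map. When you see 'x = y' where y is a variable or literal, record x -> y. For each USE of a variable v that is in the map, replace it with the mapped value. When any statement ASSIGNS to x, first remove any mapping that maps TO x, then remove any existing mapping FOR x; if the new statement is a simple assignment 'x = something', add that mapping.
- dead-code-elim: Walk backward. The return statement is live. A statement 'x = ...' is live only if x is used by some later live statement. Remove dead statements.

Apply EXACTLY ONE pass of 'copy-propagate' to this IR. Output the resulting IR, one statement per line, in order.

Applying copy-propagate statement-by-statement:
  [1] d = 4  (unchanged)
  [2] t = d - 5  -> t = 4 - 5
  [3] x = 7 * 0  (unchanged)
  [4] a = 1  (unchanged)
  [5] v = d * 0  -> v = 4 * 0
  [6] b = 1 * 2  (unchanged)
  [7] z = 5 + b  (unchanged)
  [8] return t  (unchanged)
Result (8 stmts):
  d = 4
  t = 4 - 5
  x = 7 * 0
  a = 1
  v = 4 * 0
  b = 1 * 2
  z = 5 + b
  return t

Answer: d = 4
t = 4 - 5
x = 7 * 0
a = 1
v = 4 * 0
b = 1 * 2
z = 5 + b
return t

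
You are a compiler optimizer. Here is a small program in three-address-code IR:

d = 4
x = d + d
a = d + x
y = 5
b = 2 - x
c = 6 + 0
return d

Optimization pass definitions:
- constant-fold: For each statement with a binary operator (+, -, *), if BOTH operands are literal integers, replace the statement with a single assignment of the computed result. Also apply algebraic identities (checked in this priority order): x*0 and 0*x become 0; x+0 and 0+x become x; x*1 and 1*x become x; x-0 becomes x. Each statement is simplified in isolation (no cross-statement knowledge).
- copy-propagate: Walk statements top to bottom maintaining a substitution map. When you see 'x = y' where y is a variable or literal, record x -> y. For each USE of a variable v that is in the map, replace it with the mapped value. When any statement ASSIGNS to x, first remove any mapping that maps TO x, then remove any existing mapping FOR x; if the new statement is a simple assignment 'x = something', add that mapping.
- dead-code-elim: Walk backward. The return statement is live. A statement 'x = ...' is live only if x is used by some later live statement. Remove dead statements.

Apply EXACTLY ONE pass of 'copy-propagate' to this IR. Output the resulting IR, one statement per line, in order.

Applying copy-propagate statement-by-statement:
  [1] d = 4  (unchanged)
  [2] x = d + d  -> x = 4 + 4
  [3] a = d + x  -> a = 4 + x
  [4] y = 5  (unchanged)
  [5] b = 2 - x  (unchanged)
  [6] c = 6 + 0  (unchanged)
  [7] return d  -> return 4
Result (7 stmts):
  d = 4
  x = 4 + 4
  a = 4 + x
  y = 5
  b = 2 - x
  c = 6 + 0
  return 4

Answer: d = 4
x = 4 + 4
a = 4 + x
y = 5
b = 2 - x
c = 6 + 0
return 4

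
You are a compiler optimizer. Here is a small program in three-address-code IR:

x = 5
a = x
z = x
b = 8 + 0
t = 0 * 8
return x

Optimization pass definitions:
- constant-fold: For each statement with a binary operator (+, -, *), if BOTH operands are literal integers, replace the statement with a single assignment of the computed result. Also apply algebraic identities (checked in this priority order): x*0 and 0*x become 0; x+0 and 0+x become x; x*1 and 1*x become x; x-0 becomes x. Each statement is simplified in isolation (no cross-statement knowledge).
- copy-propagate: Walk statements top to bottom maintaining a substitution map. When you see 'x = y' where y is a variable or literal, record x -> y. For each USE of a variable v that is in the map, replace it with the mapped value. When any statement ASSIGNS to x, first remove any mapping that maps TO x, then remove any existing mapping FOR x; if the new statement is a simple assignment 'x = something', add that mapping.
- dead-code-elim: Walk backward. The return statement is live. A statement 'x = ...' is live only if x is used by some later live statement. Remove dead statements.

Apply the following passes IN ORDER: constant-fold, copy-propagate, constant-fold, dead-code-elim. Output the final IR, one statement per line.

Initial IR:
  x = 5
  a = x
  z = x
  b = 8 + 0
  t = 0 * 8
  return x
After constant-fold (6 stmts):
  x = 5
  a = x
  z = x
  b = 8
  t = 0
  return x
After copy-propagate (6 stmts):
  x = 5
  a = 5
  z = 5
  b = 8
  t = 0
  return 5
After constant-fold (6 stmts):
  x = 5
  a = 5
  z = 5
  b = 8
  t = 0
  return 5
After dead-code-elim (1 stmts):
  return 5

Answer: return 5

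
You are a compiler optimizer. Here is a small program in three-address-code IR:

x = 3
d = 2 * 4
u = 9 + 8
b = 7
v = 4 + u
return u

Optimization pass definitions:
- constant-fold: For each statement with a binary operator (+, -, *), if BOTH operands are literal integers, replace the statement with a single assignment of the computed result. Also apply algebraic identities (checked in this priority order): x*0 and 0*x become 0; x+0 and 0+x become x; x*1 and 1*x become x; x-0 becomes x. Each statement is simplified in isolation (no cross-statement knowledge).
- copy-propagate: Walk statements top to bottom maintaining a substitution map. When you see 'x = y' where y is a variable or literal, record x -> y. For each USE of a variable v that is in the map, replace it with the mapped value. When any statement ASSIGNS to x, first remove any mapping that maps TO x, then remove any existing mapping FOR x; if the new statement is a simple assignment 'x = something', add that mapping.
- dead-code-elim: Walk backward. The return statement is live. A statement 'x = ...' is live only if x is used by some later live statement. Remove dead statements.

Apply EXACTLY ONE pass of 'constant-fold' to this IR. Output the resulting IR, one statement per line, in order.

Answer: x = 3
d = 8
u = 17
b = 7
v = 4 + u
return u

Derivation:
Applying constant-fold statement-by-statement:
  [1] x = 3  (unchanged)
  [2] d = 2 * 4  -> d = 8
  [3] u = 9 + 8  -> u = 17
  [4] b = 7  (unchanged)
  [5] v = 4 + u  (unchanged)
  [6] return u  (unchanged)
Result (6 stmts):
  x = 3
  d = 8
  u = 17
  b = 7
  v = 4 + u
  return u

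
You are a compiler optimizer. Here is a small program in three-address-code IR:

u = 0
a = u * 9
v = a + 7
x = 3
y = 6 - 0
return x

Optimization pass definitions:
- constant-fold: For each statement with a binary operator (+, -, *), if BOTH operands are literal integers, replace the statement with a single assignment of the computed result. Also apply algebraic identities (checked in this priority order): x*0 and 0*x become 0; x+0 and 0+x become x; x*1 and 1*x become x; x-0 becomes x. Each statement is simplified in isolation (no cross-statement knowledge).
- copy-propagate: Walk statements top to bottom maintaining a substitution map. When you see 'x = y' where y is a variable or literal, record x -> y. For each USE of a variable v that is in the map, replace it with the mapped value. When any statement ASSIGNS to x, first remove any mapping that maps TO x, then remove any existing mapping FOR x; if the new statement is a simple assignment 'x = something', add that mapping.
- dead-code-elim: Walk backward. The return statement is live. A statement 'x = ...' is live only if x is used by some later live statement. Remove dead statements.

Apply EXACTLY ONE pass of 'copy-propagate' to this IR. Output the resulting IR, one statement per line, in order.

Applying copy-propagate statement-by-statement:
  [1] u = 0  (unchanged)
  [2] a = u * 9  -> a = 0 * 9
  [3] v = a + 7  (unchanged)
  [4] x = 3  (unchanged)
  [5] y = 6 - 0  (unchanged)
  [6] return x  -> return 3
Result (6 stmts):
  u = 0
  a = 0 * 9
  v = a + 7
  x = 3
  y = 6 - 0
  return 3

Answer: u = 0
a = 0 * 9
v = a + 7
x = 3
y = 6 - 0
return 3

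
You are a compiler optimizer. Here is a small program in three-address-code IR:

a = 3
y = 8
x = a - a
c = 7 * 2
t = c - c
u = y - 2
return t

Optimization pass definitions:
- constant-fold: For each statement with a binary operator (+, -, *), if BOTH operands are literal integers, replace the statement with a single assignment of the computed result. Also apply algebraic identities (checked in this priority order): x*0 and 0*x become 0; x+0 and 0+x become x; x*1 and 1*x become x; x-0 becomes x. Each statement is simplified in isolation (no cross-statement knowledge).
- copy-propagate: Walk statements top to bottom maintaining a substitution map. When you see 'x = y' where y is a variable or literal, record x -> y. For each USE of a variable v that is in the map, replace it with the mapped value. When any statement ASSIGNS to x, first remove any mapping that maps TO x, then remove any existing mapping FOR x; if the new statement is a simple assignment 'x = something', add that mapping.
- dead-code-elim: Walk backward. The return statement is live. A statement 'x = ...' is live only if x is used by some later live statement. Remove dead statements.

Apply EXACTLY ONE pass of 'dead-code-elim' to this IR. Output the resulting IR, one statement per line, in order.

Answer: c = 7 * 2
t = c - c
return t

Derivation:
Applying dead-code-elim statement-by-statement:
  [7] return t  -> KEEP (return); live=['t']
  [6] u = y - 2  -> DEAD (u not live)
  [5] t = c - c  -> KEEP; live=['c']
  [4] c = 7 * 2  -> KEEP; live=[]
  [3] x = a - a  -> DEAD (x not live)
  [2] y = 8  -> DEAD (y not live)
  [1] a = 3  -> DEAD (a not live)
Result (3 stmts):
  c = 7 * 2
  t = c - c
  return t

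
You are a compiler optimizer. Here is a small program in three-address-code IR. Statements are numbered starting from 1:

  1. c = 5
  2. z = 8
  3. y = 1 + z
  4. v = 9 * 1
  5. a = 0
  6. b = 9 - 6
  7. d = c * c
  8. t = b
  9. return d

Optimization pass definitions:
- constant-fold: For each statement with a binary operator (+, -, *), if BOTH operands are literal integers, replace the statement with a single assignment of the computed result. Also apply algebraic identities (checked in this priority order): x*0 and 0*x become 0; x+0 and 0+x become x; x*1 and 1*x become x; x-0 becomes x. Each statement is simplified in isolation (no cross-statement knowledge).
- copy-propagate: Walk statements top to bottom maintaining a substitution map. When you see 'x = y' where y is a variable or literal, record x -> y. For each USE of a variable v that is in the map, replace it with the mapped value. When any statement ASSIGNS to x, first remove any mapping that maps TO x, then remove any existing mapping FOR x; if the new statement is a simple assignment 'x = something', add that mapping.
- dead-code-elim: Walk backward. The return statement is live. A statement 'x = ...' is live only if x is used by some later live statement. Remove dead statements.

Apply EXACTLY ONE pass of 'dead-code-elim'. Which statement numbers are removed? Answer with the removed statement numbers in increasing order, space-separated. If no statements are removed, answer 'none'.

Answer: 2 3 4 5 6 8

Derivation:
Backward liveness scan:
Stmt 1 'c = 5': KEEP (c is live); live-in = []
Stmt 2 'z = 8': DEAD (z not in live set ['c'])
Stmt 3 'y = 1 + z': DEAD (y not in live set ['c'])
Stmt 4 'v = 9 * 1': DEAD (v not in live set ['c'])
Stmt 5 'a = 0': DEAD (a not in live set ['c'])
Stmt 6 'b = 9 - 6': DEAD (b not in live set ['c'])
Stmt 7 'd = c * c': KEEP (d is live); live-in = ['c']
Stmt 8 't = b': DEAD (t not in live set ['d'])
Stmt 9 'return d': KEEP (return); live-in = ['d']
Removed statement numbers: [2, 3, 4, 5, 6, 8]
Surviving IR:
  c = 5
  d = c * c
  return d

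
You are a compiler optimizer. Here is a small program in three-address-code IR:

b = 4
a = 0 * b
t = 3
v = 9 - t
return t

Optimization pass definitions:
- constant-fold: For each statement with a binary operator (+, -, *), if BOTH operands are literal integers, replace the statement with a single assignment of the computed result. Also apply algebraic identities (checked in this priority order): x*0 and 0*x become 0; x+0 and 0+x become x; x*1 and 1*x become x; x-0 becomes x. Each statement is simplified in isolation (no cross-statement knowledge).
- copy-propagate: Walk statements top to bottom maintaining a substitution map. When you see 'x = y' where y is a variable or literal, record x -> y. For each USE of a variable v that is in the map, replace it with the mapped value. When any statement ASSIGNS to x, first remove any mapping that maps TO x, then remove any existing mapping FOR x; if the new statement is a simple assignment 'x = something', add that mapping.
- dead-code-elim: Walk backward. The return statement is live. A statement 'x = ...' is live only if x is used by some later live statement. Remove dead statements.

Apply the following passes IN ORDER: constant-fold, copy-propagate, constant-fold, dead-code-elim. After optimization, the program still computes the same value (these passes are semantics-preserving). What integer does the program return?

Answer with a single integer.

Answer: 3

Derivation:
Initial IR:
  b = 4
  a = 0 * b
  t = 3
  v = 9 - t
  return t
After constant-fold (5 stmts):
  b = 4
  a = 0
  t = 3
  v = 9 - t
  return t
After copy-propagate (5 stmts):
  b = 4
  a = 0
  t = 3
  v = 9 - 3
  return 3
After constant-fold (5 stmts):
  b = 4
  a = 0
  t = 3
  v = 6
  return 3
After dead-code-elim (1 stmts):
  return 3
Evaluate:
  b = 4  =>  b = 4
  a = 0 * b  =>  a = 0
  t = 3  =>  t = 3
  v = 9 - t  =>  v = 6
  return t = 3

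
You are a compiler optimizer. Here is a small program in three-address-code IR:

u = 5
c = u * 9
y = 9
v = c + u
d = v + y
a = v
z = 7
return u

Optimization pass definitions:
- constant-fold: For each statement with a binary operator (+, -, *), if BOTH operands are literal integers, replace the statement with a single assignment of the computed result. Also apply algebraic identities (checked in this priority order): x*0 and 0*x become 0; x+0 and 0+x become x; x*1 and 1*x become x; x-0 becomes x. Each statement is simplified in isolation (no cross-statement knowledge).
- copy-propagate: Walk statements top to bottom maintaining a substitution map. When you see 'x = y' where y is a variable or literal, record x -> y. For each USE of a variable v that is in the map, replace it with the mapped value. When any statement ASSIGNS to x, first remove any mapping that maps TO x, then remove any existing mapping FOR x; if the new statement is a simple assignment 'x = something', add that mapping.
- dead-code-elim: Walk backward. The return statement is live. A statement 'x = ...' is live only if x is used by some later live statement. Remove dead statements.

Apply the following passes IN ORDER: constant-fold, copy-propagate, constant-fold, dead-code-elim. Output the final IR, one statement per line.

Answer: return 5

Derivation:
Initial IR:
  u = 5
  c = u * 9
  y = 9
  v = c + u
  d = v + y
  a = v
  z = 7
  return u
After constant-fold (8 stmts):
  u = 5
  c = u * 9
  y = 9
  v = c + u
  d = v + y
  a = v
  z = 7
  return u
After copy-propagate (8 stmts):
  u = 5
  c = 5 * 9
  y = 9
  v = c + 5
  d = v + 9
  a = v
  z = 7
  return 5
After constant-fold (8 stmts):
  u = 5
  c = 45
  y = 9
  v = c + 5
  d = v + 9
  a = v
  z = 7
  return 5
After dead-code-elim (1 stmts):
  return 5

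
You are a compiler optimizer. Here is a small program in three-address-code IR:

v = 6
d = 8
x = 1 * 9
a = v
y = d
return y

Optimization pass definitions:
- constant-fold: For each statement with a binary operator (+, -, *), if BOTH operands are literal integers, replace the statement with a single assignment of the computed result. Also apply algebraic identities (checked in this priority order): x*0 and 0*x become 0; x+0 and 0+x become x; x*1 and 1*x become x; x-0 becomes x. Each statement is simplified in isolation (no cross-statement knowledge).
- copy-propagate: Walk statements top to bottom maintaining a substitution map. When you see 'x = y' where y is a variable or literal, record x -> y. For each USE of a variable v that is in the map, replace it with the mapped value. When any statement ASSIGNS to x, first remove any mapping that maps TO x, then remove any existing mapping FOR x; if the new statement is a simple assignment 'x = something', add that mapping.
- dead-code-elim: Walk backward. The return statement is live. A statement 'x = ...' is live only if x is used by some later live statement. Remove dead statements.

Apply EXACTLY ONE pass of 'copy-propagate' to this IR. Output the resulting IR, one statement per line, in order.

Answer: v = 6
d = 8
x = 1 * 9
a = 6
y = 8
return 8

Derivation:
Applying copy-propagate statement-by-statement:
  [1] v = 6  (unchanged)
  [2] d = 8  (unchanged)
  [3] x = 1 * 9  (unchanged)
  [4] a = v  -> a = 6
  [5] y = d  -> y = 8
  [6] return y  -> return 8
Result (6 stmts):
  v = 6
  d = 8
  x = 1 * 9
  a = 6
  y = 8
  return 8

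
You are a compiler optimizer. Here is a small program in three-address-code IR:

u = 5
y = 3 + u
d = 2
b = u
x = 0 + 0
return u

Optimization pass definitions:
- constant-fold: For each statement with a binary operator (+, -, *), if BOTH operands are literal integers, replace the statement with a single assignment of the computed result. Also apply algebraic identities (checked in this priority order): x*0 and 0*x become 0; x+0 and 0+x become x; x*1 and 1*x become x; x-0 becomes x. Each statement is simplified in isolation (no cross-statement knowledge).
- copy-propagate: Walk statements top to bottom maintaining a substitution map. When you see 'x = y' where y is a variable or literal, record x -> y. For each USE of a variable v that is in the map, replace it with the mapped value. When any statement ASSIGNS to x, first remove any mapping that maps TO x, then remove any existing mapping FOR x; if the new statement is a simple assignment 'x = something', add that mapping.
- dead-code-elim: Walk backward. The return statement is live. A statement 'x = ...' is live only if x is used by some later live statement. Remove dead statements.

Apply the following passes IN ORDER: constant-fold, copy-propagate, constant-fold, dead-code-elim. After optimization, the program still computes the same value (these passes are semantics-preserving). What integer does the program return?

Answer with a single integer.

Answer: 5

Derivation:
Initial IR:
  u = 5
  y = 3 + u
  d = 2
  b = u
  x = 0 + 0
  return u
After constant-fold (6 stmts):
  u = 5
  y = 3 + u
  d = 2
  b = u
  x = 0
  return u
After copy-propagate (6 stmts):
  u = 5
  y = 3 + 5
  d = 2
  b = 5
  x = 0
  return 5
After constant-fold (6 stmts):
  u = 5
  y = 8
  d = 2
  b = 5
  x = 0
  return 5
After dead-code-elim (1 stmts):
  return 5
Evaluate:
  u = 5  =>  u = 5
  y = 3 + u  =>  y = 8
  d = 2  =>  d = 2
  b = u  =>  b = 5
  x = 0 + 0  =>  x = 0
  return u = 5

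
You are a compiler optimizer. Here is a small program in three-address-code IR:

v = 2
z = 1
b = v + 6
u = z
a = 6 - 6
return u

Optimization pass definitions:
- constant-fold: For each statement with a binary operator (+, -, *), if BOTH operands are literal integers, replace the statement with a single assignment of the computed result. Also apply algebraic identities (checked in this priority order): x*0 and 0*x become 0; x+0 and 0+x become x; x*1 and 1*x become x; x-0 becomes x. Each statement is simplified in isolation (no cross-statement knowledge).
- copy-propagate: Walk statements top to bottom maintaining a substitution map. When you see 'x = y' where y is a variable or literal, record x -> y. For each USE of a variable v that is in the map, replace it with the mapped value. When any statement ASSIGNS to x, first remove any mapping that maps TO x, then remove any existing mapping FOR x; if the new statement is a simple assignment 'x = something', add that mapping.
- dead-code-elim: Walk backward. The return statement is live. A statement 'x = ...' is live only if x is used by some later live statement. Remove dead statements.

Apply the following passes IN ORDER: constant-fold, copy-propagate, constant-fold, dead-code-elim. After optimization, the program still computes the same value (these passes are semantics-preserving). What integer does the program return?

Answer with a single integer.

Answer: 1

Derivation:
Initial IR:
  v = 2
  z = 1
  b = v + 6
  u = z
  a = 6 - 6
  return u
After constant-fold (6 stmts):
  v = 2
  z = 1
  b = v + 6
  u = z
  a = 0
  return u
After copy-propagate (6 stmts):
  v = 2
  z = 1
  b = 2 + 6
  u = 1
  a = 0
  return 1
After constant-fold (6 stmts):
  v = 2
  z = 1
  b = 8
  u = 1
  a = 0
  return 1
After dead-code-elim (1 stmts):
  return 1
Evaluate:
  v = 2  =>  v = 2
  z = 1  =>  z = 1
  b = v + 6  =>  b = 8
  u = z  =>  u = 1
  a = 6 - 6  =>  a = 0
  return u = 1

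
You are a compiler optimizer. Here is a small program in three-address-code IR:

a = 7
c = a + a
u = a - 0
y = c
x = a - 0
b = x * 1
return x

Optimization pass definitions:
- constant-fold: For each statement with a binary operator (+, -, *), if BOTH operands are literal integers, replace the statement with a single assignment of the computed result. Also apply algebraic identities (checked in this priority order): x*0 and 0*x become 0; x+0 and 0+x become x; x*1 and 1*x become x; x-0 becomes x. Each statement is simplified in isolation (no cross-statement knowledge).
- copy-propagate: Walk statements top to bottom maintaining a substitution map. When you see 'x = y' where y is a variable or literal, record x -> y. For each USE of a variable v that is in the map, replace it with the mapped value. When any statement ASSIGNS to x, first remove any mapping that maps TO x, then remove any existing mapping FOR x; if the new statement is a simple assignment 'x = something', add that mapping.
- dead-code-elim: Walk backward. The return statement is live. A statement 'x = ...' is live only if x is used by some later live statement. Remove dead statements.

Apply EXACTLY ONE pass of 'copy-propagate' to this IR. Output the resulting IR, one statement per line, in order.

Answer: a = 7
c = 7 + 7
u = 7 - 0
y = c
x = 7 - 0
b = x * 1
return x

Derivation:
Applying copy-propagate statement-by-statement:
  [1] a = 7  (unchanged)
  [2] c = a + a  -> c = 7 + 7
  [3] u = a - 0  -> u = 7 - 0
  [4] y = c  (unchanged)
  [5] x = a - 0  -> x = 7 - 0
  [6] b = x * 1  (unchanged)
  [7] return x  (unchanged)
Result (7 stmts):
  a = 7
  c = 7 + 7
  u = 7 - 0
  y = c
  x = 7 - 0
  b = x * 1
  return x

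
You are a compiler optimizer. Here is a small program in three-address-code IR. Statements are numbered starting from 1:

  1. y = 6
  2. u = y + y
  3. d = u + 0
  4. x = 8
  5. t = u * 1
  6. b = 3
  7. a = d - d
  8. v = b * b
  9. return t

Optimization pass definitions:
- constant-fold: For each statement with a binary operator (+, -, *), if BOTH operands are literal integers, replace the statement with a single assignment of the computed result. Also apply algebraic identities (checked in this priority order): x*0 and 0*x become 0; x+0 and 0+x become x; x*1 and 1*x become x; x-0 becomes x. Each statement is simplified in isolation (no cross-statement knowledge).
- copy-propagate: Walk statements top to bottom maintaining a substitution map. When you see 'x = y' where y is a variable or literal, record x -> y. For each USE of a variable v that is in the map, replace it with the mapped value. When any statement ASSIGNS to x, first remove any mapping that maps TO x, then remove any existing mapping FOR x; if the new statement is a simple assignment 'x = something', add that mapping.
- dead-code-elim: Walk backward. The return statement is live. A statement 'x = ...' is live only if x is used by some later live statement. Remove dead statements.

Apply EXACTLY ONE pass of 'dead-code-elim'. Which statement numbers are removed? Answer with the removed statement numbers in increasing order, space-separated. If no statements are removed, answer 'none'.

Backward liveness scan:
Stmt 1 'y = 6': KEEP (y is live); live-in = []
Stmt 2 'u = y + y': KEEP (u is live); live-in = ['y']
Stmt 3 'd = u + 0': DEAD (d not in live set ['u'])
Stmt 4 'x = 8': DEAD (x not in live set ['u'])
Stmt 5 't = u * 1': KEEP (t is live); live-in = ['u']
Stmt 6 'b = 3': DEAD (b not in live set ['t'])
Stmt 7 'a = d - d': DEAD (a not in live set ['t'])
Stmt 8 'v = b * b': DEAD (v not in live set ['t'])
Stmt 9 'return t': KEEP (return); live-in = ['t']
Removed statement numbers: [3, 4, 6, 7, 8]
Surviving IR:
  y = 6
  u = y + y
  t = u * 1
  return t

Answer: 3 4 6 7 8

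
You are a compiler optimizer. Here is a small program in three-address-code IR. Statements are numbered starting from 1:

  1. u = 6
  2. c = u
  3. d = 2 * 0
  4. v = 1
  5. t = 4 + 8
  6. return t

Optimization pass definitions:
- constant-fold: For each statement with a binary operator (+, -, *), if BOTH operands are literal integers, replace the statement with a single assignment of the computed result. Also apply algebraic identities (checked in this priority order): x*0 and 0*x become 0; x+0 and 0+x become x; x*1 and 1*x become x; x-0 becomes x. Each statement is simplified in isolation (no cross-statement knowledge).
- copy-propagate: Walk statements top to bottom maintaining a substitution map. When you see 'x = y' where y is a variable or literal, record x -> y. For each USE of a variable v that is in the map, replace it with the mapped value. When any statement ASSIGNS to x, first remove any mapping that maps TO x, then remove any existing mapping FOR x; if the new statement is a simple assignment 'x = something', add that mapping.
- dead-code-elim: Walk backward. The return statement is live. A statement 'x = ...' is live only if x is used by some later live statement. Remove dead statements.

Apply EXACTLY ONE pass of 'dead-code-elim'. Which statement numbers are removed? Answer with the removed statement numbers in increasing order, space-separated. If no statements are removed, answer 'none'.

Answer: 1 2 3 4

Derivation:
Backward liveness scan:
Stmt 1 'u = 6': DEAD (u not in live set [])
Stmt 2 'c = u': DEAD (c not in live set [])
Stmt 3 'd = 2 * 0': DEAD (d not in live set [])
Stmt 4 'v = 1': DEAD (v not in live set [])
Stmt 5 't = 4 + 8': KEEP (t is live); live-in = []
Stmt 6 'return t': KEEP (return); live-in = ['t']
Removed statement numbers: [1, 2, 3, 4]
Surviving IR:
  t = 4 + 8
  return t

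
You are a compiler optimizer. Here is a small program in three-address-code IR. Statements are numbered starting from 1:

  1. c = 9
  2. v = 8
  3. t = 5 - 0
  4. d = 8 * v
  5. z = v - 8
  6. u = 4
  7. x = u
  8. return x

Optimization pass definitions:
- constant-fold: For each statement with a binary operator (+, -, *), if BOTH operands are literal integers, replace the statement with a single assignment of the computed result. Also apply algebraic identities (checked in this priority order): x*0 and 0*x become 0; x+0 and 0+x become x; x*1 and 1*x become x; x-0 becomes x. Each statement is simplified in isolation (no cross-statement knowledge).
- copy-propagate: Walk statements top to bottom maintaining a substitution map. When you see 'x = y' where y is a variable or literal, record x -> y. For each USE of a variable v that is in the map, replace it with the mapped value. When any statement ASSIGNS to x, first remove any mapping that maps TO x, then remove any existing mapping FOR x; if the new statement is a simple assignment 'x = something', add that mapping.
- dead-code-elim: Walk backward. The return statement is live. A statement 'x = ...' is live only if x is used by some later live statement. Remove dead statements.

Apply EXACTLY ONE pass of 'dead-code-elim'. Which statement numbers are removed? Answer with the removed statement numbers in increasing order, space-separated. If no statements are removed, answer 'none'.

Backward liveness scan:
Stmt 1 'c = 9': DEAD (c not in live set [])
Stmt 2 'v = 8': DEAD (v not in live set [])
Stmt 3 't = 5 - 0': DEAD (t not in live set [])
Stmt 4 'd = 8 * v': DEAD (d not in live set [])
Stmt 5 'z = v - 8': DEAD (z not in live set [])
Stmt 6 'u = 4': KEEP (u is live); live-in = []
Stmt 7 'x = u': KEEP (x is live); live-in = ['u']
Stmt 8 'return x': KEEP (return); live-in = ['x']
Removed statement numbers: [1, 2, 3, 4, 5]
Surviving IR:
  u = 4
  x = u
  return x

Answer: 1 2 3 4 5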